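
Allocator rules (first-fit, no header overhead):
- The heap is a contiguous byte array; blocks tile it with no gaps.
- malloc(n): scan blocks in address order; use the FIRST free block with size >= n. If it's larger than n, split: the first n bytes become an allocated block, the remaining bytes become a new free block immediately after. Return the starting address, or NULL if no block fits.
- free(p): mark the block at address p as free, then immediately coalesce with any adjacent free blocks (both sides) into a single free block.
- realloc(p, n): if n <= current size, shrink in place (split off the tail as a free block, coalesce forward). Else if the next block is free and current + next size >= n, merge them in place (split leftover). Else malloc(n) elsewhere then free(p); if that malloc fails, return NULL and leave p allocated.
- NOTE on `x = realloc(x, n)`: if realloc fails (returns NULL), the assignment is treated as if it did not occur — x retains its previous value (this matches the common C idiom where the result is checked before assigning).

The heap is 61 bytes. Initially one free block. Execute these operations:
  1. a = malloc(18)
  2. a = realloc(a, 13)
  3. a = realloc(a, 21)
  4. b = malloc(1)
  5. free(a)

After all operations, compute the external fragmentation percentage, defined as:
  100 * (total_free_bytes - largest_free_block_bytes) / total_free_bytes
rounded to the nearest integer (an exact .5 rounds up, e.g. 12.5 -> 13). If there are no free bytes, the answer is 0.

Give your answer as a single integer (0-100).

Answer: 35

Derivation:
Op 1: a = malloc(18) -> a = 0; heap: [0-17 ALLOC][18-60 FREE]
Op 2: a = realloc(a, 13) -> a = 0; heap: [0-12 ALLOC][13-60 FREE]
Op 3: a = realloc(a, 21) -> a = 0; heap: [0-20 ALLOC][21-60 FREE]
Op 4: b = malloc(1) -> b = 21; heap: [0-20 ALLOC][21-21 ALLOC][22-60 FREE]
Op 5: free(a) -> (freed a); heap: [0-20 FREE][21-21 ALLOC][22-60 FREE]
Free blocks: [21 39] total_free=60 largest=39 -> 100*(60-39)/60 = 2100/60 = 35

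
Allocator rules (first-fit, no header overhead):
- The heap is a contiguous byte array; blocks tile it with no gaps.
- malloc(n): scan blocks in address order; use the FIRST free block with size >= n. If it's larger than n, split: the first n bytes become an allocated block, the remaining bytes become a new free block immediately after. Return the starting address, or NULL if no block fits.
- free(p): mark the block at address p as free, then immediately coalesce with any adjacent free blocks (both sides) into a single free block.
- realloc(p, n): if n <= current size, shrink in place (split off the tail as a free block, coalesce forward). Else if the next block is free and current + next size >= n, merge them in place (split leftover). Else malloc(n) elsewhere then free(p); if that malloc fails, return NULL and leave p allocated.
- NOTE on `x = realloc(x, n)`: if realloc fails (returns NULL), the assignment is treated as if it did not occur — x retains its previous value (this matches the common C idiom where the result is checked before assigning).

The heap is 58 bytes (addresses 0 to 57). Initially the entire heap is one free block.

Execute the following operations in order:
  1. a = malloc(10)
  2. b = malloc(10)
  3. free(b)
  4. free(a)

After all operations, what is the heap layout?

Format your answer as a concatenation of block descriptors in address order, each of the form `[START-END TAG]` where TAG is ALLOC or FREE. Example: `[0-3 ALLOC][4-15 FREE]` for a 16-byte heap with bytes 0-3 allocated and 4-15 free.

Answer: [0-57 FREE]

Derivation:
Op 1: a = malloc(10) -> a = 0; heap: [0-9 ALLOC][10-57 FREE]
Op 2: b = malloc(10) -> b = 10; heap: [0-9 ALLOC][10-19 ALLOC][20-57 FREE]
Op 3: free(b) -> (freed b); heap: [0-9 ALLOC][10-57 FREE]
Op 4: free(a) -> (freed a); heap: [0-57 FREE]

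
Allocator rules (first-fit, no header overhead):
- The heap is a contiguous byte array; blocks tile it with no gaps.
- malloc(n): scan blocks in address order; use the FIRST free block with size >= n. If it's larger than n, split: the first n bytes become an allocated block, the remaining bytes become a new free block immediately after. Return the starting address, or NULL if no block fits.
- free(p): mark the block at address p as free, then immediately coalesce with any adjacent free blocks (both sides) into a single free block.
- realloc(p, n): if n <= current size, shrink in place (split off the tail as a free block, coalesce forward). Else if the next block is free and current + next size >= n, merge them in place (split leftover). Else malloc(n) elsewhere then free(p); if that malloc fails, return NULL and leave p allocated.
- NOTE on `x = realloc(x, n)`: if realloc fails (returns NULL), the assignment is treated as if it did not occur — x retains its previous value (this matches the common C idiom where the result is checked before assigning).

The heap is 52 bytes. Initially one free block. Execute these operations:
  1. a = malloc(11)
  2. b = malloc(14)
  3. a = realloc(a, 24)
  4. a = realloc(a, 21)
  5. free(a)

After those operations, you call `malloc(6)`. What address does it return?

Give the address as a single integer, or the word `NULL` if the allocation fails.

Answer: 0

Derivation:
Op 1: a = malloc(11) -> a = 0; heap: [0-10 ALLOC][11-51 FREE]
Op 2: b = malloc(14) -> b = 11; heap: [0-10 ALLOC][11-24 ALLOC][25-51 FREE]
Op 3: a = realloc(a, 24) -> a = 25; heap: [0-10 FREE][11-24 ALLOC][25-48 ALLOC][49-51 FREE]
Op 4: a = realloc(a, 21) -> a = 25; heap: [0-10 FREE][11-24 ALLOC][25-45 ALLOC][46-51 FREE]
Op 5: free(a) -> (freed a); heap: [0-10 FREE][11-24 ALLOC][25-51 FREE]
malloc(6): first-fit scan over [0-10 FREE][11-24 ALLOC][25-51 FREE] -> 0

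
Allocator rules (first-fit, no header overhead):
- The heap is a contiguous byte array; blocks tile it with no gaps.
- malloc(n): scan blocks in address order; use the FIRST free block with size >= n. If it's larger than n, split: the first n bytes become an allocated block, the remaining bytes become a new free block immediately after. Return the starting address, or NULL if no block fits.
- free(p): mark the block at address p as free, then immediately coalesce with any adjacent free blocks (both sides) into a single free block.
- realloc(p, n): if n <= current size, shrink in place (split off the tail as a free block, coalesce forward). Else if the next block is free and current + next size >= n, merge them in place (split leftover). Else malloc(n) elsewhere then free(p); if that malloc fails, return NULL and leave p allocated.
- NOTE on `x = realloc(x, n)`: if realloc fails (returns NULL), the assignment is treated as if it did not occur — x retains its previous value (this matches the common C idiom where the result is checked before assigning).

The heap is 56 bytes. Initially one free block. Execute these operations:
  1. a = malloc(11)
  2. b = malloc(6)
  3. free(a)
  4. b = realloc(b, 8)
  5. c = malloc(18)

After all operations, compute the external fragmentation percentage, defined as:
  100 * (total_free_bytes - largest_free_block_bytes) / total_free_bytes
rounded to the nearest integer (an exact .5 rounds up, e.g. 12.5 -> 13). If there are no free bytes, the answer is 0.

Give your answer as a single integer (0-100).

Answer: 37

Derivation:
Op 1: a = malloc(11) -> a = 0; heap: [0-10 ALLOC][11-55 FREE]
Op 2: b = malloc(6) -> b = 11; heap: [0-10 ALLOC][11-16 ALLOC][17-55 FREE]
Op 3: free(a) -> (freed a); heap: [0-10 FREE][11-16 ALLOC][17-55 FREE]
Op 4: b = realloc(b, 8) -> b = 11; heap: [0-10 FREE][11-18 ALLOC][19-55 FREE]
Op 5: c = malloc(18) -> c = 19; heap: [0-10 FREE][11-18 ALLOC][19-36 ALLOC][37-55 FREE]
Free blocks: [11 19] total_free=30 largest=19 -> 100*(30-19)/30 = 1100/30 ≈ 36.667 -> rounds to 37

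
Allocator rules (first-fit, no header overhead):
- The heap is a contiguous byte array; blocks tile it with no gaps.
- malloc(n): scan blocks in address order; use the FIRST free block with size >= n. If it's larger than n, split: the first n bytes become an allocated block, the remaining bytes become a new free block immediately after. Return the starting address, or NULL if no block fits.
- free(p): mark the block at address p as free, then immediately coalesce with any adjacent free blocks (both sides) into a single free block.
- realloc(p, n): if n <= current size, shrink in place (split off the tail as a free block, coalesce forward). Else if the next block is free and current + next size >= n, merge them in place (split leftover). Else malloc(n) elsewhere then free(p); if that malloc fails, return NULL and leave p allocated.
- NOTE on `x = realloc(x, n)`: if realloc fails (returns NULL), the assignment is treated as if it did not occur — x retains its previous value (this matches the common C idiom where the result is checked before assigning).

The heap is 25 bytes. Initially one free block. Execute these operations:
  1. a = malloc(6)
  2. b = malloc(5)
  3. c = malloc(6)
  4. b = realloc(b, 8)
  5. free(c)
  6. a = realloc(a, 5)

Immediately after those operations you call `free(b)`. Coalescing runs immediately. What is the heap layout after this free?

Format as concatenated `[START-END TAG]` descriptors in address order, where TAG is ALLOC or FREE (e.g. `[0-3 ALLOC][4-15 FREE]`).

Answer: [0-4 ALLOC][5-24 FREE]

Derivation:
Op 1: a = malloc(6) -> a = 0; heap: [0-5 ALLOC][6-24 FREE]
Op 2: b = malloc(5) -> b = 6; heap: [0-5 ALLOC][6-10 ALLOC][11-24 FREE]
Op 3: c = malloc(6) -> c = 11; heap: [0-5 ALLOC][6-10 ALLOC][11-16 ALLOC][17-24 FREE]
Op 4: b = realloc(b, 8) -> b = 17; heap: [0-5 ALLOC][6-10 FREE][11-16 ALLOC][17-24 ALLOC]
Op 5: free(c) -> (freed c); heap: [0-5 ALLOC][6-16 FREE][17-24 ALLOC]
Op 6: a = realloc(a, 5) -> a = 0; heap: [0-4 ALLOC][5-16 FREE][17-24 ALLOC]
free(b): b = 17 -> block [17-24 ALLOC]; mark free, coalesce with adjacent free neighbors -> [0-4 ALLOC][5-24 FREE]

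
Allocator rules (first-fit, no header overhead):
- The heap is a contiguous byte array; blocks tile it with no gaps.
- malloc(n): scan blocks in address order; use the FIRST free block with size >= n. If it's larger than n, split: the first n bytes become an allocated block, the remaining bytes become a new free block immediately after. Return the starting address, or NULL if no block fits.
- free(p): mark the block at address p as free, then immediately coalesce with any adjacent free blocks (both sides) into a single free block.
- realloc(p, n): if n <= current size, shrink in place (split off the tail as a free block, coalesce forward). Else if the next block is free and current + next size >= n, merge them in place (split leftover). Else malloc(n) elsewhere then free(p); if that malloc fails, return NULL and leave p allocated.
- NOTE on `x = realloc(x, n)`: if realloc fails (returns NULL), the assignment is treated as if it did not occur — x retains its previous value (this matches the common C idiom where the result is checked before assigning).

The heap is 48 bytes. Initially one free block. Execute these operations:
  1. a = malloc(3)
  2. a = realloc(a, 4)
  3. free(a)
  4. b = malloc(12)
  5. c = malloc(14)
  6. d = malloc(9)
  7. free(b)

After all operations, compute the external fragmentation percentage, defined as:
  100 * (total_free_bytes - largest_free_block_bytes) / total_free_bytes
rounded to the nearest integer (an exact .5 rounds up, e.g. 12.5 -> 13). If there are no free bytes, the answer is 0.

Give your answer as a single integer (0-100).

Op 1: a = malloc(3) -> a = 0; heap: [0-2 ALLOC][3-47 FREE]
Op 2: a = realloc(a, 4) -> a = 0; heap: [0-3 ALLOC][4-47 FREE]
Op 3: free(a) -> (freed a); heap: [0-47 FREE]
Op 4: b = malloc(12) -> b = 0; heap: [0-11 ALLOC][12-47 FREE]
Op 5: c = malloc(14) -> c = 12; heap: [0-11 ALLOC][12-25 ALLOC][26-47 FREE]
Op 6: d = malloc(9) -> d = 26; heap: [0-11 ALLOC][12-25 ALLOC][26-34 ALLOC][35-47 FREE]
Op 7: free(b) -> (freed b); heap: [0-11 FREE][12-25 ALLOC][26-34 ALLOC][35-47 FREE]
Free blocks: [12 13] total_free=25 largest=13 -> 100*(25-13)/25 = 1200/25 = 48

Answer: 48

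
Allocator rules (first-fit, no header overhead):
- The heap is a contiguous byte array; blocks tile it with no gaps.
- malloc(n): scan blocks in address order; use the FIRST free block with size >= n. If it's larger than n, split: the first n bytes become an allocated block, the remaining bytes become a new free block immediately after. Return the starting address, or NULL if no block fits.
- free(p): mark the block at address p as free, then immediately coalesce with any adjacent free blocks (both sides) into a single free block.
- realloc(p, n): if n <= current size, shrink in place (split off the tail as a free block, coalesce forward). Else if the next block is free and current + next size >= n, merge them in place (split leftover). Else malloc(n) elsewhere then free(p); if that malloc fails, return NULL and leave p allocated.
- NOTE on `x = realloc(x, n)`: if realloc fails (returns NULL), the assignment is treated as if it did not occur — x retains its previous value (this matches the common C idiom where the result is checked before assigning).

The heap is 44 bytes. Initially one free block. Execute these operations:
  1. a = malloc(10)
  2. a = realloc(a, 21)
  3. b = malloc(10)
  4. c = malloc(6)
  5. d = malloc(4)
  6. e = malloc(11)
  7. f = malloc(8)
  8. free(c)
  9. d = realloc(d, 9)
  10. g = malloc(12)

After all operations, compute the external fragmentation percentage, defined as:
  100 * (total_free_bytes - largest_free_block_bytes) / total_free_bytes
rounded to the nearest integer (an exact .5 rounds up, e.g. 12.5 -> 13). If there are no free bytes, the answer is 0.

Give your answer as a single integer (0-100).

Answer: 33

Derivation:
Op 1: a = malloc(10) -> a = 0; heap: [0-9 ALLOC][10-43 FREE]
Op 2: a = realloc(a, 21) -> a = 0; heap: [0-20 ALLOC][21-43 FREE]
Op 3: b = malloc(10) -> b = 21; heap: [0-20 ALLOC][21-30 ALLOC][31-43 FREE]
Op 4: c = malloc(6) -> c = 31; heap: [0-20 ALLOC][21-30 ALLOC][31-36 ALLOC][37-43 FREE]
Op 5: d = malloc(4) -> d = 37; heap: [0-20 ALLOC][21-30 ALLOC][31-36 ALLOC][37-40 ALLOC][41-43 FREE]
Op 6: e = malloc(11) -> e = NULL; heap: [0-20 ALLOC][21-30 ALLOC][31-36 ALLOC][37-40 ALLOC][41-43 FREE]
Op 7: f = malloc(8) -> f = NULL; heap: [0-20 ALLOC][21-30 ALLOC][31-36 ALLOC][37-40 ALLOC][41-43 FREE]
Op 8: free(c) -> (freed c); heap: [0-20 ALLOC][21-30 ALLOC][31-36 FREE][37-40 ALLOC][41-43 FREE]
Op 9: d = realloc(d, 9) -> NULL (d unchanged); heap: [0-20 ALLOC][21-30 ALLOC][31-36 FREE][37-40 ALLOC][41-43 FREE]
Op 10: g = malloc(12) -> g = NULL; heap: [0-20 ALLOC][21-30 ALLOC][31-36 FREE][37-40 ALLOC][41-43 FREE]
Free blocks: [6 3] total_free=9 largest=6 -> 100*(9-6)/9 = 300/9 ≈ 33.333 -> rounds to 33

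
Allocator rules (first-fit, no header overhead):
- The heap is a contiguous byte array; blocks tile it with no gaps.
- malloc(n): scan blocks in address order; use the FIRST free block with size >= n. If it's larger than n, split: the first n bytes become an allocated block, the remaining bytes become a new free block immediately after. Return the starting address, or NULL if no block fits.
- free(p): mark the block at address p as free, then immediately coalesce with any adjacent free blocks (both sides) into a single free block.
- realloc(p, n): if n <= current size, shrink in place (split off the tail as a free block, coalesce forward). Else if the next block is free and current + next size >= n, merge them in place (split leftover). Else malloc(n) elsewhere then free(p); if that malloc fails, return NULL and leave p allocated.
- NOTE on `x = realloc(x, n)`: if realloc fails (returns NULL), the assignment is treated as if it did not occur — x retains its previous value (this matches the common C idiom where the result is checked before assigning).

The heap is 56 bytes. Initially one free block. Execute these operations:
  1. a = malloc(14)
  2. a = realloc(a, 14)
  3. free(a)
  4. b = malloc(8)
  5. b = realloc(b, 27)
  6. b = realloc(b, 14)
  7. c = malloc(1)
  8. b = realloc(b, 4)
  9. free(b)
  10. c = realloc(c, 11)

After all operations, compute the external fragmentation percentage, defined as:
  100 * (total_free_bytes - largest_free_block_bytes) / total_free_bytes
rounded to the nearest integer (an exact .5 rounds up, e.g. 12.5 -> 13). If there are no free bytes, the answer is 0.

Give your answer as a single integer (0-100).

Answer: 31

Derivation:
Op 1: a = malloc(14) -> a = 0; heap: [0-13 ALLOC][14-55 FREE]
Op 2: a = realloc(a, 14) -> a = 0; heap: [0-13 ALLOC][14-55 FREE]
Op 3: free(a) -> (freed a); heap: [0-55 FREE]
Op 4: b = malloc(8) -> b = 0; heap: [0-7 ALLOC][8-55 FREE]
Op 5: b = realloc(b, 27) -> b = 0; heap: [0-26 ALLOC][27-55 FREE]
Op 6: b = realloc(b, 14) -> b = 0; heap: [0-13 ALLOC][14-55 FREE]
Op 7: c = malloc(1) -> c = 14; heap: [0-13 ALLOC][14-14 ALLOC][15-55 FREE]
Op 8: b = realloc(b, 4) -> b = 0; heap: [0-3 ALLOC][4-13 FREE][14-14 ALLOC][15-55 FREE]
Op 9: free(b) -> (freed b); heap: [0-13 FREE][14-14 ALLOC][15-55 FREE]
Op 10: c = realloc(c, 11) -> c = 14; heap: [0-13 FREE][14-24 ALLOC][25-55 FREE]
Free blocks: [14 31] total_free=45 largest=31 -> 100*(45-31)/45 = 1400/45 ≈ 31.111 -> rounds to 31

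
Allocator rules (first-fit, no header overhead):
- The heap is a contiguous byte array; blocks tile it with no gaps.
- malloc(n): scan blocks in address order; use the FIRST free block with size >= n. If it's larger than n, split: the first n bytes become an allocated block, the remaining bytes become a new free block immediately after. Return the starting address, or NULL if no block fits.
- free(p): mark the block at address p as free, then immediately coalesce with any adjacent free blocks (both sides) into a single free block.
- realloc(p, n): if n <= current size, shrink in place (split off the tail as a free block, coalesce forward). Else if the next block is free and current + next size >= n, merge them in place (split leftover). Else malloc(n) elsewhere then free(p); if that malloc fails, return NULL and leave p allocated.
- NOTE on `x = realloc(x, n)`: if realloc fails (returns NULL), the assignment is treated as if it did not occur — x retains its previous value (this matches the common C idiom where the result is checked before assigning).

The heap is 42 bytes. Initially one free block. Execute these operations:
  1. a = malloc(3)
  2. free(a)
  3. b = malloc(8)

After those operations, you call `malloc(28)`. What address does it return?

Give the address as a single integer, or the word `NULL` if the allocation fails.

Op 1: a = malloc(3) -> a = 0; heap: [0-2 ALLOC][3-41 FREE]
Op 2: free(a) -> (freed a); heap: [0-41 FREE]
Op 3: b = malloc(8) -> b = 0; heap: [0-7 ALLOC][8-41 FREE]
malloc(28): first-fit scan over [0-7 ALLOC][8-41 FREE] -> 8

Answer: 8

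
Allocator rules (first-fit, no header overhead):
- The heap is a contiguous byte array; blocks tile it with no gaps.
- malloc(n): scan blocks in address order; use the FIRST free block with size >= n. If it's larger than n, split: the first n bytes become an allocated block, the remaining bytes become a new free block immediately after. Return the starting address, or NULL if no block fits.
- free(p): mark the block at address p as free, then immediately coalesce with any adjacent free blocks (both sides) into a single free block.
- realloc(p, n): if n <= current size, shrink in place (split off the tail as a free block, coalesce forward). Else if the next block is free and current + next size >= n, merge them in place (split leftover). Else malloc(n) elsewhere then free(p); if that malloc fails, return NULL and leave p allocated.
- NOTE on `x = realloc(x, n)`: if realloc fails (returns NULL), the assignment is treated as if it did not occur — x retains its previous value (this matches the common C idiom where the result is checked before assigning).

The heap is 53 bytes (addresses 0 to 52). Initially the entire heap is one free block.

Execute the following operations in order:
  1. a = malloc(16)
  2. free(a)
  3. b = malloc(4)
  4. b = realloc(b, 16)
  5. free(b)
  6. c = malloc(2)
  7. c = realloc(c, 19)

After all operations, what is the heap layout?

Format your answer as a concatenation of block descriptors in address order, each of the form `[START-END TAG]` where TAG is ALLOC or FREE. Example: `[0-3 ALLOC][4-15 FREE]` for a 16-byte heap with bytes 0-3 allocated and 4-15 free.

Answer: [0-18 ALLOC][19-52 FREE]

Derivation:
Op 1: a = malloc(16) -> a = 0; heap: [0-15 ALLOC][16-52 FREE]
Op 2: free(a) -> (freed a); heap: [0-52 FREE]
Op 3: b = malloc(4) -> b = 0; heap: [0-3 ALLOC][4-52 FREE]
Op 4: b = realloc(b, 16) -> b = 0; heap: [0-15 ALLOC][16-52 FREE]
Op 5: free(b) -> (freed b); heap: [0-52 FREE]
Op 6: c = malloc(2) -> c = 0; heap: [0-1 ALLOC][2-52 FREE]
Op 7: c = realloc(c, 19) -> c = 0; heap: [0-18 ALLOC][19-52 FREE]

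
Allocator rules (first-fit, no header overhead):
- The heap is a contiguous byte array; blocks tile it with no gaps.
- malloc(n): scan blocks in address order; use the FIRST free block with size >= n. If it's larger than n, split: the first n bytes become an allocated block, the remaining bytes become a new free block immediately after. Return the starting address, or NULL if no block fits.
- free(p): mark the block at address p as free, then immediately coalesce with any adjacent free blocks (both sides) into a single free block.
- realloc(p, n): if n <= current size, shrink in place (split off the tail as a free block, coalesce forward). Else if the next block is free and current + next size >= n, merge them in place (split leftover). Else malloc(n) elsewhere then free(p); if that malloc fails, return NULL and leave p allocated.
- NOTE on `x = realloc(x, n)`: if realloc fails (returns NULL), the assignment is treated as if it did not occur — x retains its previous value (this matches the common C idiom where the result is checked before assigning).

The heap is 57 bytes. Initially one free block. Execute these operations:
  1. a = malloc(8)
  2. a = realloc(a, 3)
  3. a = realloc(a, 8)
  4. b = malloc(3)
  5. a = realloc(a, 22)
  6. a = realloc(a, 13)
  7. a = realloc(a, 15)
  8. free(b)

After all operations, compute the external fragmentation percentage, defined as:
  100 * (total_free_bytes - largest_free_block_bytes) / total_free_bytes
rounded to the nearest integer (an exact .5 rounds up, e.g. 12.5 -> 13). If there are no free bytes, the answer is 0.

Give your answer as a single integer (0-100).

Answer: 26

Derivation:
Op 1: a = malloc(8) -> a = 0; heap: [0-7 ALLOC][8-56 FREE]
Op 2: a = realloc(a, 3) -> a = 0; heap: [0-2 ALLOC][3-56 FREE]
Op 3: a = realloc(a, 8) -> a = 0; heap: [0-7 ALLOC][8-56 FREE]
Op 4: b = malloc(3) -> b = 8; heap: [0-7 ALLOC][8-10 ALLOC][11-56 FREE]
Op 5: a = realloc(a, 22) -> a = 11; heap: [0-7 FREE][8-10 ALLOC][11-32 ALLOC][33-56 FREE]
Op 6: a = realloc(a, 13) -> a = 11; heap: [0-7 FREE][8-10 ALLOC][11-23 ALLOC][24-56 FREE]
Op 7: a = realloc(a, 15) -> a = 11; heap: [0-7 FREE][8-10 ALLOC][11-25 ALLOC][26-56 FREE]
Op 8: free(b) -> (freed b); heap: [0-10 FREE][11-25 ALLOC][26-56 FREE]
Free blocks: [11 31] total_free=42 largest=31 -> 100*(42-31)/42 = 1100/42 ≈ 26.190 -> rounds to 26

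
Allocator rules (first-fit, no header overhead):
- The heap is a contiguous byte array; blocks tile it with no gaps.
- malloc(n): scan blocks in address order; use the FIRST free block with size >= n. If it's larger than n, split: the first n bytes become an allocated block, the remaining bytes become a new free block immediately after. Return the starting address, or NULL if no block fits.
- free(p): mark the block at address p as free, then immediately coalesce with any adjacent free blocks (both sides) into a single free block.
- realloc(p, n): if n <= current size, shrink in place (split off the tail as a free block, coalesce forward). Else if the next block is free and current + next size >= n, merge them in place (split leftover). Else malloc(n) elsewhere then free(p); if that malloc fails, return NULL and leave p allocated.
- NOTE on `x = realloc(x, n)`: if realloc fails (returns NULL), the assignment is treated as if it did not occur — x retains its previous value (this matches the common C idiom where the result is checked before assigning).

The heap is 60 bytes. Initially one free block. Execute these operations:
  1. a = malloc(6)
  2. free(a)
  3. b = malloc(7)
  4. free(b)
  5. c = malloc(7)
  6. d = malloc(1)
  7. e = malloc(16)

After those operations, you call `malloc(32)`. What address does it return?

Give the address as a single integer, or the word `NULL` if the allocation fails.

Op 1: a = malloc(6) -> a = 0; heap: [0-5 ALLOC][6-59 FREE]
Op 2: free(a) -> (freed a); heap: [0-59 FREE]
Op 3: b = malloc(7) -> b = 0; heap: [0-6 ALLOC][7-59 FREE]
Op 4: free(b) -> (freed b); heap: [0-59 FREE]
Op 5: c = malloc(7) -> c = 0; heap: [0-6 ALLOC][7-59 FREE]
Op 6: d = malloc(1) -> d = 7; heap: [0-6 ALLOC][7-7 ALLOC][8-59 FREE]
Op 7: e = malloc(16) -> e = 8; heap: [0-6 ALLOC][7-7 ALLOC][8-23 ALLOC][24-59 FREE]
malloc(32): first-fit scan over [0-6 ALLOC][7-7 ALLOC][8-23 ALLOC][24-59 FREE] -> 24

Answer: 24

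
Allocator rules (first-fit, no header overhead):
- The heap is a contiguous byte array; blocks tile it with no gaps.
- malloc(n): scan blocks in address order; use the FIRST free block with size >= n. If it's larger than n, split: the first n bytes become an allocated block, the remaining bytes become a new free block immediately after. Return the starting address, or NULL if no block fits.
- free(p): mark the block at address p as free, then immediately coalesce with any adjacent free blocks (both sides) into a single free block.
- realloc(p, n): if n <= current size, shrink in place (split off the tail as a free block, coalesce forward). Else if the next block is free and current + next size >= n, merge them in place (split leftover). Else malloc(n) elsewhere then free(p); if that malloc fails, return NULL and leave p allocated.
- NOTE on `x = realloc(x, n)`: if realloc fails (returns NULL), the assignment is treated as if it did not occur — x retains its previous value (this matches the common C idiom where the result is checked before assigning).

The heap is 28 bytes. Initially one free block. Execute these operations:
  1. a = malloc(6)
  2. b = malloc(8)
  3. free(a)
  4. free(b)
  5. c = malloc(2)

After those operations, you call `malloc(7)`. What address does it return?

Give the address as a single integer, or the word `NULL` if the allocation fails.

Op 1: a = malloc(6) -> a = 0; heap: [0-5 ALLOC][6-27 FREE]
Op 2: b = malloc(8) -> b = 6; heap: [0-5 ALLOC][6-13 ALLOC][14-27 FREE]
Op 3: free(a) -> (freed a); heap: [0-5 FREE][6-13 ALLOC][14-27 FREE]
Op 4: free(b) -> (freed b); heap: [0-27 FREE]
Op 5: c = malloc(2) -> c = 0; heap: [0-1 ALLOC][2-27 FREE]
malloc(7): first-fit scan over [0-1 ALLOC][2-27 FREE] -> 2

Answer: 2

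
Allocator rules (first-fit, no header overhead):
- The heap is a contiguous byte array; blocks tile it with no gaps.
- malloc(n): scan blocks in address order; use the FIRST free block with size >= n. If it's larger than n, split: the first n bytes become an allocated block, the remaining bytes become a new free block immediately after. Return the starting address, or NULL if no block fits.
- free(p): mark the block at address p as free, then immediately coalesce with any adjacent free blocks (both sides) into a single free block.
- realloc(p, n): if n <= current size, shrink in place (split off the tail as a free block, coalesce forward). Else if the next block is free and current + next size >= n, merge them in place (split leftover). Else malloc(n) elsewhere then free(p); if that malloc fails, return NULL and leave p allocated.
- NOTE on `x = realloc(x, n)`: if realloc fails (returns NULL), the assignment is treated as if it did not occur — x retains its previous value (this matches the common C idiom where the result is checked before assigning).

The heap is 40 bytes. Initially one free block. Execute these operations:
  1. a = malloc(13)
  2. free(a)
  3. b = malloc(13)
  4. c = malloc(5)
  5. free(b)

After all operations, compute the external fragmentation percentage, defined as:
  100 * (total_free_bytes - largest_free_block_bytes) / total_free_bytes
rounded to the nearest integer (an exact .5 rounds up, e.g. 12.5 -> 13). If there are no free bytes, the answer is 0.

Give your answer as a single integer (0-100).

Answer: 37

Derivation:
Op 1: a = malloc(13) -> a = 0; heap: [0-12 ALLOC][13-39 FREE]
Op 2: free(a) -> (freed a); heap: [0-39 FREE]
Op 3: b = malloc(13) -> b = 0; heap: [0-12 ALLOC][13-39 FREE]
Op 4: c = malloc(5) -> c = 13; heap: [0-12 ALLOC][13-17 ALLOC][18-39 FREE]
Op 5: free(b) -> (freed b); heap: [0-12 FREE][13-17 ALLOC][18-39 FREE]
Free blocks: [13 22] total_free=35 largest=22 -> 100*(35-22)/35 = 1300/35 ≈ 37.143 -> rounds to 37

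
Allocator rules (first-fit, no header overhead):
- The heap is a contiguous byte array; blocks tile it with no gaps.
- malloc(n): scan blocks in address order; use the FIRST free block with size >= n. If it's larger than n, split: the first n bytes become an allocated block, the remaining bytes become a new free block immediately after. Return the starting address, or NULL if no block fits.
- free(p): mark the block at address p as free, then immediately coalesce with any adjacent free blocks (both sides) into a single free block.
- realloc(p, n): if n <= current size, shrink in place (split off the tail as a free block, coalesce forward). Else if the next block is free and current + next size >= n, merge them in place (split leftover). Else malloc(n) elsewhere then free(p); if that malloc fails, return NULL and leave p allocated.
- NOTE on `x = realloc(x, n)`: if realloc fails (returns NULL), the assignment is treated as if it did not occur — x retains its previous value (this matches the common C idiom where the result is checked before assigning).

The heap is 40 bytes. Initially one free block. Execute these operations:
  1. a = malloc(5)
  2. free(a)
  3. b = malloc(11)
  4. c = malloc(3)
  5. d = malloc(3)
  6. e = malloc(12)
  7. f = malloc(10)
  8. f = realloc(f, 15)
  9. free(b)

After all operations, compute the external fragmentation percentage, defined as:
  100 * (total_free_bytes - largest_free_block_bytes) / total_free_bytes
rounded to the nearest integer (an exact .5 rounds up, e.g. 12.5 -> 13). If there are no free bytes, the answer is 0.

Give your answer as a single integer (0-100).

Op 1: a = malloc(5) -> a = 0; heap: [0-4 ALLOC][5-39 FREE]
Op 2: free(a) -> (freed a); heap: [0-39 FREE]
Op 3: b = malloc(11) -> b = 0; heap: [0-10 ALLOC][11-39 FREE]
Op 4: c = malloc(3) -> c = 11; heap: [0-10 ALLOC][11-13 ALLOC][14-39 FREE]
Op 5: d = malloc(3) -> d = 14; heap: [0-10 ALLOC][11-13 ALLOC][14-16 ALLOC][17-39 FREE]
Op 6: e = malloc(12) -> e = 17; heap: [0-10 ALLOC][11-13 ALLOC][14-16 ALLOC][17-28 ALLOC][29-39 FREE]
Op 7: f = malloc(10) -> f = 29; heap: [0-10 ALLOC][11-13 ALLOC][14-16 ALLOC][17-28 ALLOC][29-38 ALLOC][39-39 FREE]
Op 8: f = realloc(f, 15) -> NULL (f unchanged); heap: [0-10 ALLOC][11-13 ALLOC][14-16 ALLOC][17-28 ALLOC][29-38 ALLOC][39-39 FREE]
Op 9: free(b) -> (freed b); heap: [0-10 FREE][11-13 ALLOC][14-16 ALLOC][17-28 ALLOC][29-38 ALLOC][39-39 FREE]
Free blocks: [11 1] total_free=12 largest=11 -> 100*(12-11)/12 = 100/12 ≈ 8.333 -> rounds to 8

Answer: 8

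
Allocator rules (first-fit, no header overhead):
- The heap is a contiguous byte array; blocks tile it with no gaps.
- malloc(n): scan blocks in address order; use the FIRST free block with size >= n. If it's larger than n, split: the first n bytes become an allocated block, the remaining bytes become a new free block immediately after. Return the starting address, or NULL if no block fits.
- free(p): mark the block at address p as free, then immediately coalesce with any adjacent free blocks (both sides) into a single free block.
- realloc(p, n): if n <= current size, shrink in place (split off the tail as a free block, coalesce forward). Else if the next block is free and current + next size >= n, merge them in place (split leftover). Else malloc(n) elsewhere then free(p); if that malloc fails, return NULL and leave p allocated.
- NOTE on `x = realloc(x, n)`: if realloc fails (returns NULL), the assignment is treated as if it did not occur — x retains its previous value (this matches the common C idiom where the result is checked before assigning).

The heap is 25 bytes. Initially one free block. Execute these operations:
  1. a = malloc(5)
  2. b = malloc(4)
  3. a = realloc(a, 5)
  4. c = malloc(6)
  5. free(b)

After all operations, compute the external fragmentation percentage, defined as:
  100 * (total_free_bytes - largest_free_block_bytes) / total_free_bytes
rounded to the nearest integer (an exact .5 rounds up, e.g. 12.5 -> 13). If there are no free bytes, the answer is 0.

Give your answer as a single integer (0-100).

Answer: 29

Derivation:
Op 1: a = malloc(5) -> a = 0; heap: [0-4 ALLOC][5-24 FREE]
Op 2: b = malloc(4) -> b = 5; heap: [0-4 ALLOC][5-8 ALLOC][9-24 FREE]
Op 3: a = realloc(a, 5) -> a = 0; heap: [0-4 ALLOC][5-8 ALLOC][9-24 FREE]
Op 4: c = malloc(6) -> c = 9; heap: [0-4 ALLOC][5-8 ALLOC][9-14 ALLOC][15-24 FREE]
Op 5: free(b) -> (freed b); heap: [0-4 ALLOC][5-8 FREE][9-14 ALLOC][15-24 FREE]
Free blocks: [4 10] total_free=14 largest=10 -> 100*(14-10)/14 = 400/14 ≈ 28.571 -> rounds to 29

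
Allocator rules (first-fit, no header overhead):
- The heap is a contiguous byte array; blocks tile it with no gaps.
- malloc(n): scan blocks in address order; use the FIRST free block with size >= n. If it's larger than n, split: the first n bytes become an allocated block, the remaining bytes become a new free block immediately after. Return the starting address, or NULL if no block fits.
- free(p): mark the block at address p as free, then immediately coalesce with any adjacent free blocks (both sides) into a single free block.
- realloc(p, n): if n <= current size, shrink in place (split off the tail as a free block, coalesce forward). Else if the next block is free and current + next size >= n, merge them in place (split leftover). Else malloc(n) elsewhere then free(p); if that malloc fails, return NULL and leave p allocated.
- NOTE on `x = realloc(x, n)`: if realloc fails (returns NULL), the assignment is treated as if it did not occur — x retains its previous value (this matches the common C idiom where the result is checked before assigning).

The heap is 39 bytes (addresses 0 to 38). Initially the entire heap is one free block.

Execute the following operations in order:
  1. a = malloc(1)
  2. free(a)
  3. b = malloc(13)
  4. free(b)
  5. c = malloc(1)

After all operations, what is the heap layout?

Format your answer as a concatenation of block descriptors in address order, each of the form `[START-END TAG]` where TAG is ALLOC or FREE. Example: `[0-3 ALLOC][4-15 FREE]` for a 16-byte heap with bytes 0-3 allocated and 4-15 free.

Op 1: a = malloc(1) -> a = 0; heap: [0-0 ALLOC][1-38 FREE]
Op 2: free(a) -> (freed a); heap: [0-38 FREE]
Op 3: b = malloc(13) -> b = 0; heap: [0-12 ALLOC][13-38 FREE]
Op 4: free(b) -> (freed b); heap: [0-38 FREE]
Op 5: c = malloc(1) -> c = 0; heap: [0-0 ALLOC][1-38 FREE]

Answer: [0-0 ALLOC][1-38 FREE]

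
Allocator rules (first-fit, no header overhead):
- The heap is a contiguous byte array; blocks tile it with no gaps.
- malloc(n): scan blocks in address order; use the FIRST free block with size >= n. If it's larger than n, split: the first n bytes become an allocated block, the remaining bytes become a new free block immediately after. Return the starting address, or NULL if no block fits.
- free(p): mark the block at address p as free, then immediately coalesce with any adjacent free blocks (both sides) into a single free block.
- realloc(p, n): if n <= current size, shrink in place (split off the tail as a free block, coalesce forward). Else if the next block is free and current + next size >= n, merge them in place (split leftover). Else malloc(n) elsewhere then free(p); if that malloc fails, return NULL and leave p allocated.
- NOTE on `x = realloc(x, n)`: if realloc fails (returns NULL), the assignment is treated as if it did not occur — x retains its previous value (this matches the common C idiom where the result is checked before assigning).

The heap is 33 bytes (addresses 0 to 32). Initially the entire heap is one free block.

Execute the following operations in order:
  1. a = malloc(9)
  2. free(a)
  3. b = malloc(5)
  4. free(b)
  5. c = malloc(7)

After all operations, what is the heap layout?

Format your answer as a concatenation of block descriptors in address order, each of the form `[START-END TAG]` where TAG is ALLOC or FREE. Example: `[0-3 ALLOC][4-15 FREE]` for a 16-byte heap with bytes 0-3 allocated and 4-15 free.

Answer: [0-6 ALLOC][7-32 FREE]

Derivation:
Op 1: a = malloc(9) -> a = 0; heap: [0-8 ALLOC][9-32 FREE]
Op 2: free(a) -> (freed a); heap: [0-32 FREE]
Op 3: b = malloc(5) -> b = 0; heap: [0-4 ALLOC][5-32 FREE]
Op 4: free(b) -> (freed b); heap: [0-32 FREE]
Op 5: c = malloc(7) -> c = 0; heap: [0-6 ALLOC][7-32 FREE]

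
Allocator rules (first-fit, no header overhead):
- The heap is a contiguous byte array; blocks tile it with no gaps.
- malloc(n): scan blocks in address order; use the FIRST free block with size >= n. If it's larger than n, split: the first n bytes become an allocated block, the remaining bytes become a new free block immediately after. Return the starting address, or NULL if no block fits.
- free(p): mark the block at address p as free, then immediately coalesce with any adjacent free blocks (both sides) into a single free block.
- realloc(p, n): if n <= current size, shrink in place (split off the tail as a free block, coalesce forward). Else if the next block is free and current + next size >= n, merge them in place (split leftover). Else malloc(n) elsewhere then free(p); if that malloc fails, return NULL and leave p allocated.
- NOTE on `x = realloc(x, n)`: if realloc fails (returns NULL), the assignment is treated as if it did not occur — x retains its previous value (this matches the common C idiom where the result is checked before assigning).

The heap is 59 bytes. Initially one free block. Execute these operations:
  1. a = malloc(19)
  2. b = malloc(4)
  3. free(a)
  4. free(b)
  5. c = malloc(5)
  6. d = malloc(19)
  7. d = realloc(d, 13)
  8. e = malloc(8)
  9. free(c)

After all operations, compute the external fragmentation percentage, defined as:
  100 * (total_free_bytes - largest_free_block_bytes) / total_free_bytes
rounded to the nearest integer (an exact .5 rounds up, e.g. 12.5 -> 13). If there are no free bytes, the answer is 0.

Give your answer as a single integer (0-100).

Op 1: a = malloc(19) -> a = 0; heap: [0-18 ALLOC][19-58 FREE]
Op 2: b = malloc(4) -> b = 19; heap: [0-18 ALLOC][19-22 ALLOC][23-58 FREE]
Op 3: free(a) -> (freed a); heap: [0-18 FREE][19-22 ALLOC][23-58 FREE]
Op 4: free(b) -> (freed b); heap: [0-58 FREE]
Op 5: c = malloc(5) -> c = 0; heap: [0-4 ALLOC][5-58 FREE]
Op 6: d = malloc(19) -> d = 5; heap: [0-4 ALLOC][5-23 ALLOC][24-58 FREE]
Op 7: d = realloc(d, 13) -> d = 5; heap: [0-4 ALLOC][5-17 ALLOC][18-58 FREE]
Op 8: e = malloc(8) -> e = 18; heap: [0-4 ALLOC][5-17 ALLOC][18-25 ALLOC][26-58 FREE]
Op 9: free(c) -> (freed c); heap: [0-4 FREE][5-17 ALLOC][18-25 ALLOC][26-58 FREE]
Free blocks: [5 33] total_free=38 largest=33 -> 100*(38-33)/38 = 500/38 ≈ 13.158 -> rounds to 13

Answer: 13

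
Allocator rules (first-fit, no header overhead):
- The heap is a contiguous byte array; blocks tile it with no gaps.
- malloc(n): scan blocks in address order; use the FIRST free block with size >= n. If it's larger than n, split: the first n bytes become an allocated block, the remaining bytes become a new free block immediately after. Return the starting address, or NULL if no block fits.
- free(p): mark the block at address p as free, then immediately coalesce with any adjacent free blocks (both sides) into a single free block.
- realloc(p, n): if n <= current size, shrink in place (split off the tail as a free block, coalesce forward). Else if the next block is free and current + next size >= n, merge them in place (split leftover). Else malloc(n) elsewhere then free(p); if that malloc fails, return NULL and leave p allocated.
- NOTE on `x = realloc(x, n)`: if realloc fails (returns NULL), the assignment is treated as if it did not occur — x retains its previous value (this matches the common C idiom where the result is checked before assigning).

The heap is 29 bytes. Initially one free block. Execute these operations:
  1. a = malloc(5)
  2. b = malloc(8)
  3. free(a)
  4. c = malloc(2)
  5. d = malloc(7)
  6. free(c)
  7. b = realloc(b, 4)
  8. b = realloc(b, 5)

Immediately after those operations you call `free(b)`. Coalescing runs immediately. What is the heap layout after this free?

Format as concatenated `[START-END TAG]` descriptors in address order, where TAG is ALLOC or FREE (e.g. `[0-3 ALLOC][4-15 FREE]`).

Op 1: a = malloc(5) -> a = 0; heap: [0-4 ALLOC][5-28 FREE]
Op 2: b = malloc(8) -> b = 5; heap: [0-4 ALLOC][5-12 ALLOC][13-28 FREE]
Op 3: free(a) -> (freed a); heap: [0-4 FREE][5-12 ALLOC][13-28 FREE]
Op 4: c = malloc(2) -> c = 0; heap: [0-1 ALLOC][2-4 FREE][5-12 ALLOC][13-28 FREE]
Op 5: d = malloc(7) -> d = 13; heap: [0-1 ALLOC][2-4 FREE][5-12 ALLOC][13-19 ALLOC][20-28 FREE]
Op 6: free(c) -> (freed c); heap: [0-4 FREE][5-12 ALLOC][13-19 ALLOC][20-28 FREE]
Op 7: b = realloc(b, 4) -> b = 5; heap: [0-4 FREE][5-8 ALLOC][9-12 FREE][13-19 ALLOC][20-28 FREE]
Op 8: b = realloc(b, 5) -> b = 5; heap: [0-4 FREE][5-9 ALLOC][10-12 FREE][13-19 ALLOC][20-28 FREE]
free(b): b = 5 -> block [5-9 ALLOC]; mark free, coalesce with adjacent free neighbors -> [0-12 FREE][13-19 ALLOC][20-28 FREE]

Answer: [0-12 FREE][13-19 ALLOC][20-28 FREE]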